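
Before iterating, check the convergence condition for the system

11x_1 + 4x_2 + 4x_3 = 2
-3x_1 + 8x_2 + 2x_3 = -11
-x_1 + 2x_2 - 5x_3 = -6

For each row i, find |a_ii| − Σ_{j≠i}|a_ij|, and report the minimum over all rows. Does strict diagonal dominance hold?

2

row 1: |11| − (4+4) = 3
row 2: |8| − (3+2) = 3
row 3: |-5| − (1+2) = 2
minimum over rows = 2 → strictly diagonally dominant (convergence guaranteed)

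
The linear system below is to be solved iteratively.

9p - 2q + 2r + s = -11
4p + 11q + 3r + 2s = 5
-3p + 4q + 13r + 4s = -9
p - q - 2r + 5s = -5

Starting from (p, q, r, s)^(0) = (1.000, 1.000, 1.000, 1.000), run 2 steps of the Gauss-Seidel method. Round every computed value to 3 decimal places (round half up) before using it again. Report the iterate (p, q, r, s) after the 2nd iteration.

Iteration 1:
  p = (-11 - (-2)·1.000 - (2)·1.000 - (1)·1.000) / (9) = -1.333
  q = (5 - (4)·-1.333 - (3)·1.000 - (2)·1.000) / (11) = 0.485
  r = (-9 - (-3)·-1.333 - (4)·0.485 - (4)·1.000) / (13) = -1.457
  s = (-5 - (1)·-1.333 - (-1)·0.485 - (-2)·-1.457) / (5) = -1.219
Iteration 2:
  p = (-11 - (-2)·0.485 - (2)·-1.457 - (1)·-1.219) / (9) = -0.655
  q = (5 - (4)·-0.655 - (3)·-1.457 - (2)·-1.219) / (11) = 1.312
  r = (-9 - (-3)·-0.655 - (4)·1.312 - (4)·-1.219) / (13) = -0.872
  s = (-5 - (1)·-0.655 - (-1)·1.312 - (-2)·-0.872) / (5) = -0.955

(-0.655, 1.312, -0.872, -0.955)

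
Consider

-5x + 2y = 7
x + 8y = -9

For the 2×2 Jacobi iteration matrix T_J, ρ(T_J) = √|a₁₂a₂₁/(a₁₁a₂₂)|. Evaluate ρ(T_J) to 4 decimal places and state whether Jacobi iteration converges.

a₁₂a₂₁/(a₁₁a₂₂) = (2)·(1) / ((-5)·(8)) = -0.050000
ρ = √|-0.050000| = √0.050000 = 0.2236
ρ < 1, so Jacobi converges

0.2236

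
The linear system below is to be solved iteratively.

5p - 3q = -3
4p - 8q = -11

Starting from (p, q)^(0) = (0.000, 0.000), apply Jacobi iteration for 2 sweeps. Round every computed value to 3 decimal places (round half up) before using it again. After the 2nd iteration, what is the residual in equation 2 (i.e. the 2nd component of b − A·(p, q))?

-3.300

Iteration 1:
  p = (-3 - (-3)·0.000) / (5) = -0.600
  q = (-11 - (4)·0.000) / (-8) = 1.375
Iteration 2:
  p = (-3 - (-3)·1.375) / (5) = 0.225
  q = (-11 - (4)·-0.600) / (-8) = 1.075
Residual b − A·x = (-0.900, -3.300)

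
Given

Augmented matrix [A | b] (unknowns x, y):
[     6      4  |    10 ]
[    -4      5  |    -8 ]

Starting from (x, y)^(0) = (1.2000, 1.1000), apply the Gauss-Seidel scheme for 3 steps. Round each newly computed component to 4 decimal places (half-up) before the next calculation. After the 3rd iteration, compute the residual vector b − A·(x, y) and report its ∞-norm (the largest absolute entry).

2.2228

Iteration 1:
  x = (10 - (4)·1.1000) / (6) = 0.9333
  y = (-8 - (-4)·0.9333) / (5) = -0.8534
Iteration 2:
  x = (10 - (4)·-0.8534) / (6) = 2.2356
  y = (-8 - (-4)·2.2356) / (5) = 0.1885
Iteration 3:
  x = (10 - (4)·0.1885) / (6) = 1.5410
  y = (-8 - (-4)·1.5410) / (5) = -0.3672
Residual b − A·x = (2.2228, 0.0000); ∞-norm = 2.2228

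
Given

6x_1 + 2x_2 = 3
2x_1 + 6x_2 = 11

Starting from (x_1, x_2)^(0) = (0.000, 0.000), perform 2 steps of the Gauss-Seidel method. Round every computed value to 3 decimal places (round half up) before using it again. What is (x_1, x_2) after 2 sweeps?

(-0.056, 1.852)

Iteration 1:
  x_1 = (3 - (2)·0.000) / (6) = 0.500
  x_2 = (11 - (2)·0.500) / (6) = 1.667
Iteration 2:
  x_1 = (3 - (2)·1.667) / (6) = -0.056
  x_2 = (11 - (2)·-0.056) / (6) = 1.852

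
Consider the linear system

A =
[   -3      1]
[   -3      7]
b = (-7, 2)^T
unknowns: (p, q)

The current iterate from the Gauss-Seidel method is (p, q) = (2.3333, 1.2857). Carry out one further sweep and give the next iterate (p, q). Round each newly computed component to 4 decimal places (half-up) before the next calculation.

(2.7619, 1.4694)

One sweep:
  p = (-7 - (1)·1.2857) / (-3) = 2.7619
  q = (2 - (-3)·2.7619) / (7) = 1.4694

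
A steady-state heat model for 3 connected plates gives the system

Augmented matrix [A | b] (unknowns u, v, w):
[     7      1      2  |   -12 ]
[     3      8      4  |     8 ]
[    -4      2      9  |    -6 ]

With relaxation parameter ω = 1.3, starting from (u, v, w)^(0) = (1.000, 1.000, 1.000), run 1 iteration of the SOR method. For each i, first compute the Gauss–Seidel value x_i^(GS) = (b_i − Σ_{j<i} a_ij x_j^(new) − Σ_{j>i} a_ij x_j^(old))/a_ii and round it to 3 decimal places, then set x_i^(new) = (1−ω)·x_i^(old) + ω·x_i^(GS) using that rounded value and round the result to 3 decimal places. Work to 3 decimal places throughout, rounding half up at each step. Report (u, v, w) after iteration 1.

(-3.086, 1.854, -3.485)

Iteration 1:
  u: GS value = (-12 - (1)·1.000 - (2)·1.000) / (7) = -2.143;  u ← (1−ω)·1.000 + ω·-2.143 = -3.086
  v: GS value = (8 - (3)·-3.086 - (4)·1.000) / (8) = 1.657;  v ← (1−ω)·1.000 + ω·1.657 = 1.854
  w: GS value = (-6 - (-4)·-3.086 - (2)·1.854) / (9) = -2.450;  w ← (1−ω)·1.000 + ω·-2.450 = -3.485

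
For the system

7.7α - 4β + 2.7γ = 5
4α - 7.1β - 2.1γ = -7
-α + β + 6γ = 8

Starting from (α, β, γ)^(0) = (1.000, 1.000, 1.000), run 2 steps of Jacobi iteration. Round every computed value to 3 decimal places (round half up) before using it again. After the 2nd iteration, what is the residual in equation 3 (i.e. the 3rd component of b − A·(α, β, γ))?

Iteration 1:
  α = (5 - (-4)·1.000 - (2.7)·1.000) / (7.7) = 0.818
  β = (-7 - (4)·1.000 - (-2.1)·1.000) / (-7.1) = 1.254
  γ = (8 - (-1)·1.000 - (1)·1.000) / (6) = 1.333
Iteration 2:
  α = (5 - (-4)·1.254 - (2.7)·1.333) / (7.7) = 0.833
  β = (-7 - (4)·0.818 - (-2.1)·1.333) / (-7.1) = 1.052
  γ = (8 - (-1)·0.818 - (1)·1.254) / (6) = 1.261
Residual b − A·x = (-0.611, -0.215, 0.215)

0.215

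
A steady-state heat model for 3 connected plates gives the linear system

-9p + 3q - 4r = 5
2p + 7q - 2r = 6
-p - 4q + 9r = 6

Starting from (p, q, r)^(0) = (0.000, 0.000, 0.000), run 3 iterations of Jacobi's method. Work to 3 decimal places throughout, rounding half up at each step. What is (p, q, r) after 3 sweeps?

(-0.591, 1.301, 1.140)

Iteration 1:
  p = (5 - (3)·0.000 - (-4)·0.000) / (-9) = -0.556
  q = (6 - (2)·0.000 - (-2)·0.000) / (7) = 0.857
  r = (6 - (-1)·0.000 - (-4)·0.000) / (9) = 0.667
Iteration 2:
  p = (5 - (3)·0.857 - (-4)·0.667) / (-9) = -0.566
  q = (6 - (2)·-0.556 - (-2)·0.667) / (7) = 1.207
  r = (6 - (-1)·-0.556 - (-4)·0.857) / (9) = 0.986
Iteration 3:
  p = (5 - (3)·1.207 - (-4)·0.986) / (-9) = -0.591
  q = (6 - (2)·-0.566 - (-2)·0.986) / (7) = 1.301
  r = (6 - (-1)·-0.566 - (-4)·1.207) / (9) = 1.140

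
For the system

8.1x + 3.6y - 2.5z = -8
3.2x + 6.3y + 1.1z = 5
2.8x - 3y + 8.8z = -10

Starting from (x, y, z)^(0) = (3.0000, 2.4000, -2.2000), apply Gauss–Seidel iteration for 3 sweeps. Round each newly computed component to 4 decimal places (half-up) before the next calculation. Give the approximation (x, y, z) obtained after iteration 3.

(-1.7154, 1.6560, -0.0260)

Iteration 1:
  x = (-8 - (3.6)·2.4000 - (-2.5)·-2.2000) / (8.1) = -2.7333
  y = (5 - (3.2)·-2.7333 - (1.1)·-2.2000) / (6.3) = 2.5661
  z = (-10 - (2.8)·-2.7333 - (-3)·2.5661) / (8.8) = 0.6081
Iteration 2:
  x = (-8 - (3.6)·2.5661 - (-2.5)·0.6081) / (8.1) = -1.9405
  y = (5 - (3.2)·-1.9405 - (1.1)·0.6081) / (6.3) = 1.6731
  z = (-10 - (2.8)·-1.9405 - (-3)·1.6731) / (8.8) = 0.0514
Iteration 3:
  x = (-8 - (3.6)·1.6731 - (-2.5)·0.0514) / (8.1) = -1.7154
  y = (5 - (3.2)·-1.7154 - (1.1)·0.0514) / (6.3) = 1.6560
  z = (-10 - (2.8)·-1.7154 - (-3)·1.6560) / (8.8) = -0.0260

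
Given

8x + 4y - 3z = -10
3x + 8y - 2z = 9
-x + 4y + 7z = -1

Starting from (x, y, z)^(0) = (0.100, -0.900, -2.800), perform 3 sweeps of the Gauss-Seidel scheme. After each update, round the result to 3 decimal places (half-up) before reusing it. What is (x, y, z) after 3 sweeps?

Iteration 1:
  x = (-10 - (4)·-0.900 - (-3)·-2.800) / (8) = -1.850
  y = (9 - (3)·-1.850 - (-2)·-2.800) / (8) = 1.119
  z = (-1 - (-1)·-1.850 - (4)·1.119) / (7) = -1.047
Iteration 2:
  x = (-10 - (4)·1.119 - (-3)·-1.047) / (8) = -2.202
  y = (9 - (3)·-2.202 - (-2)·-1.047) / (8) = 1.689
  z = (-1 - (-1)·-2.202 - (4)·1.689) / (7) = -1.423
Iteration 3:
  x = (-10 - (4)·1.689 - (-3)·-1.423) / (8) = -2.628
  y = (9 - (3)·-2.628 - (-2)·-1.423) / (8) = 1.755
  z = (-1 - (-1)·-2.628 - (4)·1.755) / (7) = -1.521

(-2.628, 1.755, -1.521)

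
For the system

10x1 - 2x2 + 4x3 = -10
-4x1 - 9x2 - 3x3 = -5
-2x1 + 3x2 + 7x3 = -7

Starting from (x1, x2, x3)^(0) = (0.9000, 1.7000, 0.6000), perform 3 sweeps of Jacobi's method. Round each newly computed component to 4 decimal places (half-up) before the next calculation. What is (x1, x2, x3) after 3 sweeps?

(-0.2156, 1.1551, -1.7398)

Iteration 1:
  x1 = (-10 - (-2)·1.7000 - (4)·0.6000) / (10) = -0.9000
  x2 = (-5 - (-4)·0.9000 - (-3)·0.6000) / (-9) = -0.0444
  x3 = (-7 - (-2)·0.9000 - (3)·1.7000) / (7) = -1.4714
Iteration 2:
  x1 = (-10 - (-2)·-0.0444 - (4)·-1.4714) / (10) = -0.4203
  x2 = (-5 - (-4)·-0.9000 - (-3)·-1.4714) / (-9) = 1.4460
  x3 = (-7 - (-2)·-0.9000 - (3)·-0.0444) / (7) = -1.2381
Iteration 3:
  x1 = (-10 - (-2)·1.4460 - (4)·-1.2381) / (10) = -0.2156
  x2 = (-5 - (-4)·-0.4203 - (-3)·-1.2381) / (-9) = 1.1551
  x3 = (-7 - (-2)·-0.4203 - (3)·1.4460) / (7) = -1.7398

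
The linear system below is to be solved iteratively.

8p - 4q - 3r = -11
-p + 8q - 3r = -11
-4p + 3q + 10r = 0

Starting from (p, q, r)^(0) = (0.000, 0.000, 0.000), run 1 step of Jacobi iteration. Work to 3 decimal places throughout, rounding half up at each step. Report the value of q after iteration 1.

-1.375

Iteration 1:
  p = (-11 - (-4)·0.000 - (-3)·0.000) / (8) = -1.375
  q = (-11 - (-1)·0.000 - (-3)·0.000) / (8) = -1.375
  r = (0 - (-4)·0.000 - (3)·0.000) / (10) = 0.000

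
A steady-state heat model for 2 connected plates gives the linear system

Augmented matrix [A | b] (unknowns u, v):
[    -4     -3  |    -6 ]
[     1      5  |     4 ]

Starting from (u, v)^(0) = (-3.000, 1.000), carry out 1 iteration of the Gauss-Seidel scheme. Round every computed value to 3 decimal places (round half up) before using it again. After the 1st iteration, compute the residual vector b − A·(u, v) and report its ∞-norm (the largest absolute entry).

1.050

Iteration 1:
  u = (-6 - (-3)·1.000) / (-4) = 0.750
  v = (4 - (1)·0.750) / (5) = 0.650
Residual b − A·x = (-1.050, 0.000); ∞-norm = 1.050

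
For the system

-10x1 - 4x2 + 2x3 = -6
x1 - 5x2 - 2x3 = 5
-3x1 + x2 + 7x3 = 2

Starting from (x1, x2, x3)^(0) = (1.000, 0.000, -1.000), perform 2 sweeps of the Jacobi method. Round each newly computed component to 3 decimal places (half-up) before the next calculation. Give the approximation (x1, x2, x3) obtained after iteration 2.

Iteration 1:
  x1 = (-6 - (-4)·0.000 - (2)·-1.000) / (-10) = 0.400
  x2 = (5 - (1)·1.000 - (-2)·-1.000) / (-5) = -0.400
  x3 = (2 - (-3)·1.000 - (1)·0.000) / (7) = 0.714
Iteration 2:
  x1 = (-6 - (-4)·-0.400 - (2)·0.714) / (-10) = 0.903
  x2 = (5 - (1)·0.400 - (-2)·0.714) / (-5) = -1.206
  x3 = (2 - (-3)·0.400 - (1)·-0.400) / (7) = 0.514

(0.903, -1.206, 0.514)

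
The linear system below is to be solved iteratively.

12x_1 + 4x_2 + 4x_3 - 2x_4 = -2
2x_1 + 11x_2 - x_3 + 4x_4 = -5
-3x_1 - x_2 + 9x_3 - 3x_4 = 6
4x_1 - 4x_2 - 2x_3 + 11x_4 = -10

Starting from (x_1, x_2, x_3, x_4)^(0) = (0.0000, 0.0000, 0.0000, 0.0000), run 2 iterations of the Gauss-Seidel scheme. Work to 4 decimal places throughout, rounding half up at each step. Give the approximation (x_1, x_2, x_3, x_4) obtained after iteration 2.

Iteration 1:
  x_1 = (-2 - (4)·0.0000 - (4)·0.0000 - (-2)·0.0000) / (12) = -0.1667
  x_2 = (-5 - (2)·-0.1667 - (-1)·0.0000 - (4)·0.0000) / (11) = -0.4242
  x_3 = (6 - (-3)·-0.1667 - (-1)·-0.4242 - (-3)·0.0000) / (9) = 0.5640
  x_4 = (-10 - (4)·-0.1667 - (-4)·-0.4242 - (-2)·0.5640) / (11) = -0.9002
Iteration 2:
  x_1 = (-2 - (4)·-0.4242 - (4)·0.5640 - (-2)·-0.9002) / (12) = -0.3633
  x_2 = (-5 - (2)·-0.3633 - (-1)·0.5640 - (4)·-0.9002) / (11) = -0.0099
  x_3 = (6 - (-3)·-0.3633 - (-1)·-0.0099 - (-3)·-0.9002) / (9) = 0.2444
  x_4 = (-10 - (4)·-0.3633 - (-4)·-0.0099 - (-2)·0.2444) / (11) = -0.7361

(-0.3633, -0.0099, 0.2444, -0.7361)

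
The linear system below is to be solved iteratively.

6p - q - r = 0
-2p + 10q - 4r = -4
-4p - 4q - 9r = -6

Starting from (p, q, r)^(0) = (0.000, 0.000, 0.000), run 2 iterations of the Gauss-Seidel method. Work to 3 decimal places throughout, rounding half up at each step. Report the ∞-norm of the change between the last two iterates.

Iteration 1:
  p = (0 - (-1)·0.000 - (-1)·0.000) / (6) = 0.000
  q = (-4 - (-2)·0.000 - (-4)·0.000) / (10) = -0.400
  r = (-6 - (-4)·0.000 - (-4)·-0.400) / (-9) = 0.844
Iteration 2:
  p = (0 - (-1)·-0.400 - (-1)·0.844) / (6) = 0.074
  q = (-4 - (-2)·0.074 - (-4)·0.844) / (10) = -0.048
  r = (-6 - (-4)·0.074 - (-4)·-0.048) / (-9) = 0.655
Change: (0.074, 0.352, -0.189) → max |·| = 0.352

0.352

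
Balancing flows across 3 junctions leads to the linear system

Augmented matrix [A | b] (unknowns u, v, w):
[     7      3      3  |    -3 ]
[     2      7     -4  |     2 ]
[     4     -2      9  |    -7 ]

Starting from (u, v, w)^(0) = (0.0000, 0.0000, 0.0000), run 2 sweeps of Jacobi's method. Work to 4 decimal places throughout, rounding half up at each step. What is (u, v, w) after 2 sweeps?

(-0.2177, -0.0363, -0.5238)

Iteration 1:
  u = (-3 - (3)·0.0000 - (3)·0.0000) / (7) = -0.4286
  v = (2 - (2)·0.0000 - (-4)·0.0000) / (7) = 0.2857
  w = (-7 - (4)·0.0000 - (-2)·0.0000) / (9) = -0.7778
Iteration 2:
  u = (-3 - (3)·0.2857 - (3)·-0.7778) / (7) = -0.2177
  v = (2 - (2)·-0.4286 - (-4)·-0.7778) / (7) = -0.0363
  w = (-7 - (4)·-0.4286 - (-2)·0.2857) / (9) = -0.5238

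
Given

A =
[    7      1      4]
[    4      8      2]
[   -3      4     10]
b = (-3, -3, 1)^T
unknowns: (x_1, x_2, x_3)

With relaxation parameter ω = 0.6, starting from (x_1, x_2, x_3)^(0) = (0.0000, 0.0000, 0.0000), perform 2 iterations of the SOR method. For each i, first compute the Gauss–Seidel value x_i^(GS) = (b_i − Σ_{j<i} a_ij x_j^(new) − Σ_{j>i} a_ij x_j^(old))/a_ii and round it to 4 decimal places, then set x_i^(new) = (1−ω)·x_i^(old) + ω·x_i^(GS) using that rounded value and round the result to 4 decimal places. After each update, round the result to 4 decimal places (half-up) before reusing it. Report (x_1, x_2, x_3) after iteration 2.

Iteration 1:
  x_1: GS value = (-3 - (1)·0.0000 - (4)·0.0000) / (7) = -0.4286;  x_1 ← (1−ω)·0.0000 + ω·-0.4286 = -0.2572
  x_2: GS value = (-3 - (4)·-0.2572 - (2)·0.0000) / (8) = -0.2464;  x_2 ← (1−ω)·0.0000 + ω·-0.2464 = -0.1478
  x_3: GS value = (1 - (-3)·-0.2572 - (4)·-0.1478) / (10) = 0.0820;  x_3 ← (1−ω)·0.0000 + ω·0.0820 = 0.0492
Iteration 2:
  x_1: GS value = (-3 - (1)·-0.1478 - (4)·0.0492) / (7) = -0.4356;  x_1 ← (1−ω)·-0.2572 + ω·-0.4356 = -0.3642
  x_2: GS value = (-3 - (4)·-0.3642 - (2)·0.0492) / (8) = -0.2052;  x_2 ← (1−ω)·-0.1478 + ω·-0.2052 = -0.1822
  x_3: GS value = (1 - (-3)·-0.3642 - (4)·-0.1822) / (10) = 0.0636;  x_3 ← (1−ω)·0.0492 + ω·0.0636 = 0.0578

(-0.3642, -0.1822, 0.0578)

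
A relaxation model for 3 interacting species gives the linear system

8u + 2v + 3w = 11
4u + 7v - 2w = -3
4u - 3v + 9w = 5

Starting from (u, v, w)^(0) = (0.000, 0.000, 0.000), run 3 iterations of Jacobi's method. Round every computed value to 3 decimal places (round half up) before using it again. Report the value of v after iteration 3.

-1.213

Iteration 1:
  u = (11 - (2)·0.000 - (3)·0.000) / (8) = 1.375
  v = (-3 - (4)·0.000 - (-2)·0.000) / (7) = -0.429
  w = (5 - (4)·0.000 - (-3)·0.000) / (9) = 0.556
Iteration 2:
  u = (11 - (2)·-0.429 - (3)·0.556) / (8) = 1.274
  v = (-3 - (4)·1.375 - (-2)·0.556) / (7) = -1.055
  w = (5 - (4)·1.375 - (-3)·-0.429) / (9) = -0.199
Iteration 3:
  u = (11 - (2)·-1.055 - (3)·-0.199) / (8) = 1.713
  v = (-3 - (4)·1.274 - (-2)·-0.199) / (7) = -1.213
  w = (5 - (4)·1.274 - (-3)·-1.055) / (9) = -0.362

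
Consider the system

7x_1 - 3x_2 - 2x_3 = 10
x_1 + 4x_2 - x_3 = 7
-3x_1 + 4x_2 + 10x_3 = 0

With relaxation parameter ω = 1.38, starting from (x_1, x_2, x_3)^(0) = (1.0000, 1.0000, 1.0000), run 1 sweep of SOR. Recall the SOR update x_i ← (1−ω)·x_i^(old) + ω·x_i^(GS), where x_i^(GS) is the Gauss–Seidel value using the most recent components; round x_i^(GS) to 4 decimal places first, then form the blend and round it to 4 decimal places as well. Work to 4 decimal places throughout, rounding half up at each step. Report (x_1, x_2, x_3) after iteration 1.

Iteration 1:
  x_1: GS value = (10 - (-3)·1.0000 - (-2)·1.0000) / (7) = 2.1429;  x_1 ← (1−ω)·1.0000 + ω·2.1429 = 2.5772
  x_2: GS value = (7 - (1)·2.5772 - (-1)·1.0000) / (4) = 1.3557;  x_2 ← (1−ω)·1.0000 + ω·1.3557 = 1.4909
  x_3: GS value = (0 - (-3)·2.5772 - (4)·1.4909) / (10) = 0.1768;  x_3 ← (1−ω)·1.0000 + ω·0.1768 = -0.1360

(2.5772, 1.4909, -0.1360)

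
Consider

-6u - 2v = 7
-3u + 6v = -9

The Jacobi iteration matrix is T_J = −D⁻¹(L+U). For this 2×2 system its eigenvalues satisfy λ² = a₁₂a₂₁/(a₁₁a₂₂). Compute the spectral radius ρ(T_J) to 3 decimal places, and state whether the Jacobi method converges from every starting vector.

0.408

a₁₂a₂₁/(a₁₁a₂₂) = (-2)·(-3) / ((-6)·(6)) = -0.166667
ρ = √|-0.166667| = √0.166667 = 0.408
ρ < 1, so Jacobi converges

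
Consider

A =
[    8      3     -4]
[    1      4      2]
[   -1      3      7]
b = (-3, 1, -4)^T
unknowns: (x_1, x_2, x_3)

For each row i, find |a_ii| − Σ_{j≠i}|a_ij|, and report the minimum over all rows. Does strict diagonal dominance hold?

1

row 1: |8| − (3+4) = 1
row 2: |4| − (1+2) = 1
row 3: |7| − (1+3) = 3
minimum over rows = 1 → strictly diagonally dominant (convergence guaranteed)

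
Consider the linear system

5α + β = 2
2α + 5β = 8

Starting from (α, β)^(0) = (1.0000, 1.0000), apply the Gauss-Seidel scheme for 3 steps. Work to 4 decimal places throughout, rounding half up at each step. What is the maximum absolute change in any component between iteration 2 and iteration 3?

0.0083

Iteration 1:
  α = (2 - (1)·1.0000) / (5) = 0.2000
  β = (8 - (2)·0.2000) / (5) = 1.5200
Iteration 2:
  α = (2 - (1)·1.5200) / (5) = 0.0960
  β = (8 - (2)·0.0960) / (5) = 1.5616
Iteration 3:
  α = (2 - (1)·1.5616) / (5) = 0.0877
  β = (8 - (2)·0.0877) / (5) = 1.5649
Change: (-0.0083, 0.0033) → max |·| = 0.0083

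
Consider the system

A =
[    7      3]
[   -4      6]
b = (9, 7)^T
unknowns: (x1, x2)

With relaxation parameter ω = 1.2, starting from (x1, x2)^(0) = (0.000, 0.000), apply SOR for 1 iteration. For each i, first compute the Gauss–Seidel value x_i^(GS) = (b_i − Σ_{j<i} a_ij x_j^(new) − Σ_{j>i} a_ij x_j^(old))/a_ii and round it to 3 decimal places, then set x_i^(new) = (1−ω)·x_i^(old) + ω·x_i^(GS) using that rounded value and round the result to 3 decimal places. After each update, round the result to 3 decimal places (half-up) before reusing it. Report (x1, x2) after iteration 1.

(1.543, 2.634)

Iteration 1:
  x1: GS value = (9 - (3)·0.000) / (7) = 1.286;  x1 ← (1−ω)·0.000 + ω·1.286 = 1.543
  x2: GS value = (7 - (-4)·1.543) / (6) = 2.195;  x2 ← (1−ω)·0.000 + ω·2.195 = 2.634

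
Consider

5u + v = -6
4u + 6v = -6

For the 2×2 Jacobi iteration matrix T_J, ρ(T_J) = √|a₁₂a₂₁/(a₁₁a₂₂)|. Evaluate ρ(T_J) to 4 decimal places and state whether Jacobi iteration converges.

a₁₂a₂₁/(a₁₁a₂₂) = (1)·(4) / ((5)·(6)) = 0.133333
ρ = √|0.133333| = √0.133333 = 0.3651
ρ < 1, so Jacobi converges

0.3651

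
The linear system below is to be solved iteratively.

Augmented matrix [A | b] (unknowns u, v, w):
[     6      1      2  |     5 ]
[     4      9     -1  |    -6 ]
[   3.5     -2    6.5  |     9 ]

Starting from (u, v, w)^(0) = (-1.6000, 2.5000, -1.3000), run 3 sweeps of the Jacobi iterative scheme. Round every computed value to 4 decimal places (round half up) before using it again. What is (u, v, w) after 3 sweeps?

Iteration 1:
  u = (5 - (1)·2.5000 - (2)·-1.3000) / (6) = 0.8500
  v = (-6 - (4)·-1.6000 - (-1)·-1.3000) / (9) = -0.1000
  w = (9 - (3.5)·-1.6000 - (-2)·2.5000) / (6.5) = 3.0154
Iteration 2:
  u = (5 - (1)·-0.1000 - (2)·3.0154) / (6) = -0.1551
  v = (-6 - (4)·0.8500 - (-1)·3.0154) / (9) = -0.7094
  w = (9 - (3.5)·0.8500 - (-2)·-0.1000) / (6.5) = 0.8962
Iteration 3:
  u = (5 - (1)·-0.7094 - (2)·0.8962) / (6) = 0.6528
  v = (-6 - (4)·-0.1551 - (-1)·0.8962) / (9) = -0.4982
  w = (9 - (3.5)·-0.1551 - (-2)·-0.7094) / (6.5) = 1.2499

(0.6528, -0.4982, 1.2499)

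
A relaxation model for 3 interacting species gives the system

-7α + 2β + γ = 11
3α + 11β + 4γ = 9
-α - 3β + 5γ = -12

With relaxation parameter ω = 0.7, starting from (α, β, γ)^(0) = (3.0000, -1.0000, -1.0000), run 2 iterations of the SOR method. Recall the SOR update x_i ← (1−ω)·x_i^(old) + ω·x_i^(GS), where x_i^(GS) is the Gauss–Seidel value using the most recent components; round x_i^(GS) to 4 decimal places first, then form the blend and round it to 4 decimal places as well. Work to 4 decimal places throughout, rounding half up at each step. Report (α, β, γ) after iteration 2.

Iteration 1:
  α: GS value = (11 - (2)·-1.0000 - (1)·-1.0000) / (-7) = -2.0000;  α ← (1−ω)·3.0000 + ω·-2.0000 = -0.5000
  β: GS value = (9 - (3)·-0.5000 - (4)·-1.0000) / (11) = 1.3182;  β ← (1−ω)·-1.0000 + ω·1.3182 = 0.6227
  γ: GS value = (-12 - (-1)·-0.5000 - (-3)·0.6227) / (5) = -2.1264;  γ ← (1−ω)·-1.0000 + ω·-2.1264 = -1.7885
Iteration 2:
  α: GS value = (11 - (2)·0.6227 - (1)·-1.7885) / (-7) = -1.6490;  α ← (1−ω)·-0.5000 + ω·-1.6490 = -1.3043
  β: GS value = (9 - (3)·-1.3043 - (4)·-1.7885) / (11) = 1.8243;  β ← (1−ω)·0.6227 + ω·1.8243 = 1.4638
  γ: GS value = (-12 - (-1)·-1.3043 - (-3)·1.4638) / (5) = -1.7826;  γ ← (1−ω)·-1.7885 + ω·-1.7826 = -1.7844

(-1.3043, 1.4638, -1.7844)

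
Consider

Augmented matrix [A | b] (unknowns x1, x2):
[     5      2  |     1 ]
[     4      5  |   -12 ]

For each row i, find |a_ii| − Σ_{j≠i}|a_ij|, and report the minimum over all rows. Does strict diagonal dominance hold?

row 1: |5| − (2) = 3
row 2: |5| − (4) = 1
minimum over rows = 1 → strictly diagonally dominant (convergence guaranteed)

1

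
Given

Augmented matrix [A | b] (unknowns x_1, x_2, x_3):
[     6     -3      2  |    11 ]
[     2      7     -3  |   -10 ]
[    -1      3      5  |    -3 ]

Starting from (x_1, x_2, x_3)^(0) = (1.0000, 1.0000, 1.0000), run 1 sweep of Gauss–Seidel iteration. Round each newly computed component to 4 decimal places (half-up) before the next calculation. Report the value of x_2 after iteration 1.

-1.5714

Iteration 1:
  x_1 = (11 - (-3)·1.0000 - (2)·1.0000) / (6) = 2.0000
  x_2 = (-10 - (2)·2.0000 - (-3)·1.0000) / (7) = -1.5714
  x_3 = (-3 - (-1)·2.0000 - (3)·-1.5714) / (5) = 0.7428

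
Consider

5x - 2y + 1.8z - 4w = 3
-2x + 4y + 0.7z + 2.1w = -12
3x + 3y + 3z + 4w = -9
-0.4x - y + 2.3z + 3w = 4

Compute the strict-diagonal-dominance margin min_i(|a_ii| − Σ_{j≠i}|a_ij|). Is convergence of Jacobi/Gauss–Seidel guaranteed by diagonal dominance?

row 1: |5| − (2+1.8+4) = -2.8
row 2: |4| − (2+0.7+2.1) = -0.8
row 3: |3| − (3+3+4) = -7
row 4: |3| − (0.4+1+2.3) = -0.7
minimum over rows = -7 → not strictly diagonally dominant

-7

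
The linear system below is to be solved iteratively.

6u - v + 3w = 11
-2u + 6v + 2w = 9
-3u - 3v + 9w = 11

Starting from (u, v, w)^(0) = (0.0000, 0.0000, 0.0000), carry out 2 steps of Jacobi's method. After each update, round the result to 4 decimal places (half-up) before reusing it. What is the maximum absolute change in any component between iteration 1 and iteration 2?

1.1111

Iteration 1:
  u = (11 - (-1)·0.0000 - (3)·0.0000) / (6) = 1.8333
  v = (9 - (-2)·0.0000 - (2)·0.0000) / (6) = 1.5000
  w = (11 - (-3)·0.0000 - (-3)·0.0000) / (9) = 1.2222
Iteration 2:
  u = (11 - (-1)·1.5000 - (3)·1.2222) / (6) = 1.4722
  v = (9 - (-2)·1.8333 - (2)·1.2222) / (6) = 1.7037
  w = (11 - (-3)·1.8333 - (-3)·1.5000) / (9) = 2.3333
Change: (-0.3611, 0.2037, 1.1111) → max |·| = 1.1111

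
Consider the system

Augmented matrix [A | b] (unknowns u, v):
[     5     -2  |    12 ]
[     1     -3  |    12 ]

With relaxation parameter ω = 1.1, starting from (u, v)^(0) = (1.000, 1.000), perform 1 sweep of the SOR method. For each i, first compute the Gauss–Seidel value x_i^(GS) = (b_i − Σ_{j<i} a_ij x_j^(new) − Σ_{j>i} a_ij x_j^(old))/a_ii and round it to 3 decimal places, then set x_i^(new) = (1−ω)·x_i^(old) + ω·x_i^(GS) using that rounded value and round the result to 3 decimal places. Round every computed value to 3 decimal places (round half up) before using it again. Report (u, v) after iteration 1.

Iteration 1:
  u: GS value = (12 - (-2)·1.000) / (5) = 2.800;  u ← (1−ω)·1.000 + ω·2.800 = 2.980
  v: GS value = (12 - (1)·2.980) / (-3) = -3.007;  v ← (1−ω)·1.000 + ω·-3.007 = -3.408

(2.980, -3.408)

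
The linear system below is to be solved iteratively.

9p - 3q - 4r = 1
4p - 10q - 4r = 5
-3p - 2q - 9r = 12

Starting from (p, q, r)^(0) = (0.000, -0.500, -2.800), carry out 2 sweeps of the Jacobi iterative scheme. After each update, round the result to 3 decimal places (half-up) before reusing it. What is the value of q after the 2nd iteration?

-0.531

Iteration 1:
  p = (1 - (-3)·-0.500 - (-4)·-2.800) / (9) = -1.300
  q = (5 - (4)·0.000 - (-4)·-2.800) / (-10) = 0.620
  r = (12 - (-3)·0.000 - (-2)·-0.500) / (-9) = -1.222
Iteration 2:
  p = (1 - (-3)·0.620 - (-4)·-1.222) / (9) = -0.225
  q = (5 - (4)·-1.300 - (-4)·-1.222) / (-10) = -0.531
  r = (12 - (-3)·-1.300 - (-2)·0.620) / (-9) = -1.038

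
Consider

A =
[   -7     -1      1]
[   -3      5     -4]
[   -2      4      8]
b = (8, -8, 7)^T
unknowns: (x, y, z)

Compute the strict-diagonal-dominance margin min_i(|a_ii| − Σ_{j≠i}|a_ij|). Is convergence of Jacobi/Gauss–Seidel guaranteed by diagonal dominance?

row 1: |-7| − (1+1) = 5
row 2: |5| − (3+4) = -2
row 3: |8| − (2+4) = 2
minimum over rows = -2 → not strictly diagonally dominant

-2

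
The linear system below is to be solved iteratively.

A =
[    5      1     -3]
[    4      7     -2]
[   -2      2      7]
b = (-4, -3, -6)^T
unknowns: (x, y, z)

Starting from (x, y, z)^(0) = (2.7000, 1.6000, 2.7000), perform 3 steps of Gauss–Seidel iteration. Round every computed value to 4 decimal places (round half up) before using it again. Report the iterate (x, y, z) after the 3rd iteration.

(-1.5571, 0.1080, -1.3329)

Iteration 1:
  x = (-4 - (1)·1.6000 - (-3)·2.7000) / (5) = 0.5000
  y = (-3 - (4)·0.5000 - (-2)·2.7000) / (7) = 0.0571
  z = (-6 - (-2)·0.5000 - (2)·0.0571) / (7) = -0.7306
Iteration 2:
  x = (-4 - (1)·0.0571 - (-3)·-0.7306) / (5) = -1.2498
  y = (-3 - (4)·-1.2498 - (-2)·-0.7306) / (7) = 0.0769
  z = (-6 - (-2)·-1.2498 - (2)·0.0769) / (7) = -1.2362
Iteration 3:
  x = (-4 - (1)·0.0769 - (-3)·-1.2362) / (5) = -1.5571
  y = (-3 - (4)·-1.5571 - (-2)·-1.2362) / (7) = 0.1080
  z = (-6 - (-2)·-1.5571 - (2)·0.1080) / (7) = -1.3329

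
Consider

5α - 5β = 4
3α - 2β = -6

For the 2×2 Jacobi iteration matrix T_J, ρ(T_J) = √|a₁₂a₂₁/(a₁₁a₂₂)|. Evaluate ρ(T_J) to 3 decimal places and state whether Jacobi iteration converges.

1.225

a₁₂a₂₁/(a₁₁a₂₂) = (-5)·(3) / ((5)·(-2)) = 1.500000
ρ = √|1.500000| = √1.500000 = 1.225
ρ > 1, so Jacobi diverges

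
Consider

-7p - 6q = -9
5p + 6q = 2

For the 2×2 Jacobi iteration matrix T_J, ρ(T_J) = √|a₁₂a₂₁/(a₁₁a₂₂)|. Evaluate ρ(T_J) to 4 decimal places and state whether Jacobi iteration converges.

a₁₂a₂₁/(a₁₁a₂₂) = (-6)·(5) / ((-7)·(6)) = 0.714286
ρ = √|0.714286| = √0.714286 = 0.8452
ρ < 1, so Jacobi converges

0.8452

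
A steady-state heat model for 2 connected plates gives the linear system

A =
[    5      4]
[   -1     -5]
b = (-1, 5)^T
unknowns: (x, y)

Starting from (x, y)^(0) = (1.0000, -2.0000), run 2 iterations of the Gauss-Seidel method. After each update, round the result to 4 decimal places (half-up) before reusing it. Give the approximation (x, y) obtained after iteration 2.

(0.8240, -1.1648)

Iteration 1:
  x = (-1 - (4)·-2.0000) / (5) = 1.4000
  y = (5 - (-1)·1.4000) / (-5) = -1.2800
Iteration 2:
  x = (-1 - (4)·-1.2800) / (5) = 0.8240
  y = (5 - (-1)·0.8240) / (-5) = -1.1648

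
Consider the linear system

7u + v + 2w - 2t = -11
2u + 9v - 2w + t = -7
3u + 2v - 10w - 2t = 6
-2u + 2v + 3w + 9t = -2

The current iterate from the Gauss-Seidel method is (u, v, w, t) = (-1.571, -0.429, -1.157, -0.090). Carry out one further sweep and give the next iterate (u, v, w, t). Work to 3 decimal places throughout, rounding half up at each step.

(-1.205, -0.757, -1.095, 0.043)

One sweep:
  u = (-11 - (1)·-0.429 - (2)·-1.157 - (-2)·-0.090) / (7) = -1.205
  v = (-7 - (2)·-1.205 - (-2)·-1.157 - (1)·-0.090) / (9) = -0.757
  w = (6 - (3)·-1.205 - (2)·-0.757 - (-2)·-0.090) / (-10) = -1.095
  t = (-2 - (-2)·-1.205 - (2)·-0.757 - (3)·-1.095) / (9) = 0.043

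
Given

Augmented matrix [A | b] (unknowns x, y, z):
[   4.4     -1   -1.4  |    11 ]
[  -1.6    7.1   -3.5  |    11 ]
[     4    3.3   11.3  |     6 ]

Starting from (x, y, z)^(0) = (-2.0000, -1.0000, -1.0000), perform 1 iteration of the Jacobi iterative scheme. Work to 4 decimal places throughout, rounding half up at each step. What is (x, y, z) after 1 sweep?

(1.9545, 0.6056, 1.5310)

Iteration 1:
  x = (11 - (-1)·-1.0000 - (-1.4)·-1.0000) / (4.4) = 1.9545
  y = (11 - (-1.6)·-2.0000 - (-3.5)·-1.0000) / (7.1) = 0.6056
  z = (6 - (4)·-2.0000 - (3.3)·-1.0000) / (11.3) = 1.5310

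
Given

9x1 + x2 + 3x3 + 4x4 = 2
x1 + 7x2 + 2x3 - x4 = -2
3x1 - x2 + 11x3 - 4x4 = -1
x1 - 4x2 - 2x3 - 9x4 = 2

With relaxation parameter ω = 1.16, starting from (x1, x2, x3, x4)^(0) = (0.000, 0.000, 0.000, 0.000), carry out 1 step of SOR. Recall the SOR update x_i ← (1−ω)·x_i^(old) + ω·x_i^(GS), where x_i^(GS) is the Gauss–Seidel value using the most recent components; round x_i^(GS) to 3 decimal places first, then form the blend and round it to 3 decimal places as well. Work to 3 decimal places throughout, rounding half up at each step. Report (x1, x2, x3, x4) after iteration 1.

Iteration 1:
  x1: GS value = (2 - (1)·0.000 - (3)·0.000 - (4)·0.000) / (9) = 0.222;  x1 ← (1−ω)·0.000 + ω·0.222 = 0.258
  x2: GS value = (-2 - (1)·0.258 - (2)·0.000 - (-1)·0.000) / (7) = -0.323;  x2 ← (1−ω)·0.000 + ω·-0.323 = -0.375
  x3: GS value = (-1 - (3)·0.258 - (-1)·-0.375 - (-4)·0.000) / (11) = -0.195;  x3 ← (1−ω)·0.000 + ω·-0.195 = -0.226
  x4: GS value = (2 - (1)·0.258 - (-4)·-0.375 - (-2)·-0.226) / (-9) = 0.023;  x4 ← (1−ω)·0.000 + ω·0.023 = 0.027

(0.258, -0.375, -0.226, 0.027)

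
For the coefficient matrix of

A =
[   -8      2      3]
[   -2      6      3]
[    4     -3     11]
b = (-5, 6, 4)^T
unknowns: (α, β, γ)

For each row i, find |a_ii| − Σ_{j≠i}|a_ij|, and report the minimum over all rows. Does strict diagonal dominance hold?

row 1: |-8| − (2+3) = 3
row 2: |6| − (2+3) = 1
row 3: |11| − (4+3) = 4
minimum over rows = 1 → strictly diagonally dominant (convergence guaranteed)

1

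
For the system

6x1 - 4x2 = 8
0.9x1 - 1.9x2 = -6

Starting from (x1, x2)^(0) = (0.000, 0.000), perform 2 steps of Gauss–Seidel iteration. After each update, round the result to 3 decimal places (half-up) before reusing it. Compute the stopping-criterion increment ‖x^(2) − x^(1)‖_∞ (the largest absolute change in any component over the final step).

2.526

Iteration 1:
  x1 = (8 - (-4)·0.000) / (6) = 1.333
  x2 = (-6 - (0.9)·1.333) / (-1.9) = 3.789
Iteration 2:
  x1 = (8 - (-4)·3.789) / (6) = 3.859
  x2 = (-6 - (0.9)·3.859) / (-1.9) = 4.986
Change: (2.526, 1.197) → max |·| = 2.526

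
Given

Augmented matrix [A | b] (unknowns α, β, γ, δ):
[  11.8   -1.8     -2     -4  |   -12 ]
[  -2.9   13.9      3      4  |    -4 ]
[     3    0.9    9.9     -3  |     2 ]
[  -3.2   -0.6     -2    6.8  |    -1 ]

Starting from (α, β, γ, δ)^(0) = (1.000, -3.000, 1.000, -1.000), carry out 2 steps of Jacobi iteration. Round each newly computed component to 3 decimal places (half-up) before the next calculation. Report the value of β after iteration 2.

-0.704

Iteration 1:
  α = (-12 - (-1.8)·-3.000 - (-2)·1.000 - (-4)·-1.000) / (11.8) = -1.644
  β = (-4 - (-2.9)·1.000 - (3)·1.000 - (4)·-1.000) / (13.9) = -0.007
  γ = (2 - (3)·1.000 - (0.9)·-3.000 - (-3)·-1.000) / (9.9) = -0.131
  δ = (-1 - (-3.2)·1.000 - (-0.6)·-3.000 - (-2)·1.000) / (6.8) = 0.353
Iteration 2:
  α = (-12 - (-1.8)·-0.007 - (-2)·-0.131 - (-4)·0.353) / (11.8) = -0.921
  β = (-4 - (-2.9)·-1.644 - (3)·-0.131 - (4)·0.353) / (13.9) = -0.704
  γ = (2 - (3)·-1.644 - (0.9)·-0.007 - (-3)·0.353) / (9.9) = 0.808
  δ = (-1 - (-3.2)·-1.644 - (-0.6)·-0.007 - (-2)·-0.131) / (6.8) = -0.960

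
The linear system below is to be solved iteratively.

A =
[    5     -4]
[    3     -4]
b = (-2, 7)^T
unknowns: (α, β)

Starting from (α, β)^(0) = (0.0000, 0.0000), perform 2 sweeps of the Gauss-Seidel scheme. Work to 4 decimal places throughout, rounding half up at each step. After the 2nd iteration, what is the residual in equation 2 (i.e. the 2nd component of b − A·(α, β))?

0.0000

Iteration 1:
  α = (-2 - (-4)·0.0000) / (5) = -0.4000
  β = (7 - (3)·-0.4000) / (-4) = -2.0500
Iteration 2:
  α = (-2 - (-4)·-2.0500) / (5) = -2.0400
  β = (7 - (3)·-2.0400) / (-4) = -3.2800
Residual b − A·x = (-4.9200, 0.0000)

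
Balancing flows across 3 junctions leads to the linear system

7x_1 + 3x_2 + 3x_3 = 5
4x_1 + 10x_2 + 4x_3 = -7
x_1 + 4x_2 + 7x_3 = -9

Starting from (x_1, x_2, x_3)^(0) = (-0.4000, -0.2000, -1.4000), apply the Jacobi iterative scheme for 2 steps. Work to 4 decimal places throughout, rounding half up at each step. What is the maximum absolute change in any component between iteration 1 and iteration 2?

Iteration 1:
  x_1 = (5 - (3)·-0.2000 - (3)·-1.4000) / (7) = 1.4000
  x_2 = (-7 - (4)·-0.4000 - (4)·-1.4000) / (10) = 0.0200
  x_3 = (-9 - (1)·-0.4000 - (4)·-0.2000) / (7) = -1.1143
Iteration 2:
  x_1 = (5 - (3)·0.0200 - (3)·-1.1143) / (7) = 1.1833
  x_2 = (-7 - (4)·1.4000 - (4)·-1.1143) / (10) = -0.8143
  x_3 = (-9 - (1)·1.4000 - (4)·0.0200) / (7) = -1.4971
Change: (-0.2167, -0.8343, -0.3828) → max |·| = 0.8343

0.8343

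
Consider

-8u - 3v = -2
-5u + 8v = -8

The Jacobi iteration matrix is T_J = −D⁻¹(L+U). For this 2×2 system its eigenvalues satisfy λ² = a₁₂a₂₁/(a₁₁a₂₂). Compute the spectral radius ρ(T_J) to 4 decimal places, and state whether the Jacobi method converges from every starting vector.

a₁₂a₂₁/(a₁₁a₂₂) = (-3)·(-5) / ((-8)·(8)) = -0.234375
ρ = √|-0.234375| = √0.234375 = 0.4841
ρ < 1, so Jacobi converges

0.4841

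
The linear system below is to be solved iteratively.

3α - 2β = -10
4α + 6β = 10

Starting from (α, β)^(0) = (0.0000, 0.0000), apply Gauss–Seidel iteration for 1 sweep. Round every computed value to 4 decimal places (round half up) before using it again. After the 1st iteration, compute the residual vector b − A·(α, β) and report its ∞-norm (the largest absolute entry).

7.7777

Iteration 1:
  α = (-10 - (-2)·0.0000) / (3) = -3.3333
  β = (10 - (4)·-3.3333) / (6) = 3.8889
Residual b − A·x = (7.7777, -0.0002); ∞-norm = 7.7777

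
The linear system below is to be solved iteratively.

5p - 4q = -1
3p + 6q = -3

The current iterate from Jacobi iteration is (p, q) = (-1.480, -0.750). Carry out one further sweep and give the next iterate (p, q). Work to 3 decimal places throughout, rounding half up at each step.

(-0.800, 0.240)

One sweep:
  p = (-1 - (-4)·-0.750) / (5) = -0.800
  q = (-3 - (3)·-1.480) / (6) = 0.240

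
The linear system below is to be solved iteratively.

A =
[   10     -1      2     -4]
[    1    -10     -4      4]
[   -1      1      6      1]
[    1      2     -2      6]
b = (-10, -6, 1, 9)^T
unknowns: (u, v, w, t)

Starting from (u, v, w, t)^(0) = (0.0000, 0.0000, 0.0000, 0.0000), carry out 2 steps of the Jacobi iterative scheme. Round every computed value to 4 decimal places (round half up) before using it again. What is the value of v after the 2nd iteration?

1.0333

Iteration 1:
  u = (-10 - (-1)·0.0000 - (2)·0.0000 - (-4)·0.0000) / (10) = -1.0000
  v = (-6 - (1)·0.0000 - (-4)·0.0000 - (4)·0.0000) / (-10) = 0.6000
  w = (1 - (-1)·0.0000 - (1)·0.0000 - (1)·0.0000) / (6) = 0.1667
  t = (9 - (1)·0.0000 - (2)·0.0000 - (-2)·0.0000) / (6) = 1.5000
Iteration 2:
  u = (-10 - (-1)·0.6000 - (2)·0.1667 - (-4)·1.5000) / (10) = -0.3733
  v = (-6 - (1)·-1.0000 - (-4)·0.1667 - (4)·1.5000) / (-10) = 1.0333
  w = (1 - (-1)·-1.0000 - (1)·0.6000 - (1)·1.5000) / (6) = -0.3500
  t = (9 - (1)·-1.0000 - (2)·0.6000 - (-2)·0.1667) / (6) = 1.5222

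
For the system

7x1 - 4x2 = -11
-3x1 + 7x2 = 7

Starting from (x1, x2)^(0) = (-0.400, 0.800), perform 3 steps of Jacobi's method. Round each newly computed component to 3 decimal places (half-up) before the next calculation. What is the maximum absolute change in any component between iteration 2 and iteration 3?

0.175

Iteration 1:
  x1 = (-11 - (-4)·0.800) / (7) = -1.114
  x2 = (7 - (-3)·-0.400) / (7) = 0.829
Iteration 2:
  x1 = (-11 - (-4)·0.829) / (7) = -1.098
  x2 = (7 - (-3)·-1.114) / (7) = 0.523
Iteration 3:
  x1 = (-11 - (-4)·0.523) / (7) = -1.273
  x2 = (7 - (-3)·-1.098) / (7) = 0.529
Change: (-0.175, 0.006) → max |·| = 0.175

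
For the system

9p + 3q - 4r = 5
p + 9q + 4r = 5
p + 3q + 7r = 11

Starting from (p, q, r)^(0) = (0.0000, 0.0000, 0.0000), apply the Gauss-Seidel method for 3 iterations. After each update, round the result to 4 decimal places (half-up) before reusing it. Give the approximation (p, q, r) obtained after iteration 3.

(1.2560, -0.2444, 1.4967)

Iteration 1:
  p = (5 - (3)·0.0000 - (-4)·0.0000) / (9) = 0.5556
  q = (5 - (1)·0.5556 - (4)·0.0000) / (9) = 0.4938
  r = (11 - (1)·0.5556 - (3)·0.4938) / (7) = 1.2804
Iteration 2:
  p = (5 - (3)·0.4938 - (-4)·1.2804) / (9) = 0.9600
  q = (5 - (1)·0.9600 - (4)·1.2804) / (9) = -0.1202
  r = (11 - (1)·0.9600 - (3)·-0.1202) / (7) = 1.4858
Iteration 3:
  p = (5 - (3)·-0.1202 - (-4)·1.4858) / (9) = 1.2560
  q = (5 - (1)·1.2560 - (4)·1.4858) / (9) = -0.2444
  r = (11 - (1)·1.2560 - (3)·-0.2444) / (7) = 1.4967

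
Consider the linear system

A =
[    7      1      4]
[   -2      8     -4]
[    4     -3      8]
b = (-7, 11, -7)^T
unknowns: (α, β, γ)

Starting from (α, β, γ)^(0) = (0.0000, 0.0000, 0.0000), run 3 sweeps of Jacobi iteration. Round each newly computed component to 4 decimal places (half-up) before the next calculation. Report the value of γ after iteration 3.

-0.2690

Iteration 1:
  α = (-7 - (1)·0.0000 - (4)·0.0000) / (7) = -1.0000
  β = (11 - (-2)·0.0000 - (-4)·0.0000) / (8) = 1.3750
  γ = (-7 - (4)·0.0000 - (-3)·0.0000) / (8) = -0.8750
Iteration 2:
  α = (-7 - (1)·1.3750 - (4)·-0.8750) / (7) = -0.6964
  β = (11 - (-2)·-1.0000 - (-4)·-0.8750) / (8) = 0.6875
  γ = (-7 - (4)·-1.0000 - (-3)·1.3750) / (8) = 0.1406
Iteration 3:
  α = (-7 - (1)·0.6875 - (4)·0.1406) / (7) = -1.1786
  β = (11 - (-2)·-0.6964 - (-4)·0.1406) / (8) = 1.2712
  γ = (-7 - (4)·-0.6964 - (-3)·0.6875) / (8) = -0.2690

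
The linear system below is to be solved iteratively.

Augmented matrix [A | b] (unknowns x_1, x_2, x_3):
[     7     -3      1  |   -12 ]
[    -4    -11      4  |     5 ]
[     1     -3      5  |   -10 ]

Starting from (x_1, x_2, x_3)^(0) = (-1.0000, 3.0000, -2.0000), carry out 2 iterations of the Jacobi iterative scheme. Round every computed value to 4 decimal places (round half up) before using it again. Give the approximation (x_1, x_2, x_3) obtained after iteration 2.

(-2.0649, -0.4026, -2.4623)

Iteration 1:
  x_1 = (-12 - (-3)·3.0000 - (1)·-2.0000) / (7) = -0.1429
  x_2 = (5 - (-4)·-1.0000 - (4)·-2.0000) / (-11) = -0.8182
  x_3 = (-10 - (1)·-1.0000 - (-3)·3.0000) / (5) = 0.0000
Iteration 2:
  x_1 = (-12 - (-3)·-0.8182 - (1)·0.0000) / (7) = -2.0649
  x_2 = (5 - (-4)·-0.1429 - (4)·0.0000) / (-11) = -0.4026
  x_3 = (-10 - (1)·-0.1429 - (-3)·-0.8182) / (5) = -2.4623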